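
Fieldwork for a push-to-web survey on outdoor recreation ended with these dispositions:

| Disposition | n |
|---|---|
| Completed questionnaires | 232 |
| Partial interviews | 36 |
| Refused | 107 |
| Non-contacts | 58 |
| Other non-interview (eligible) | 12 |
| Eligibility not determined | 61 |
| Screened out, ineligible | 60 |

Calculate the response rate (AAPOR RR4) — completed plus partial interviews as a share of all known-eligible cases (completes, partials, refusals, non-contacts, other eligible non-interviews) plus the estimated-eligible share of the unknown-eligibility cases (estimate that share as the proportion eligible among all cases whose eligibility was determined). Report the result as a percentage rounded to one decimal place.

Top = 232 + 36 = 268
Determined eligible = 232 + 36 + 107 + 58 + 12 = 445
e = 445 / (445 + 60) = 445 / 505 = 0.8812
e × U = 0.8812 × 61 = 53.75
Base = 445 + 53.75 = 498.75
RR4 = 268 / 498.75 = 0.5373

53.7%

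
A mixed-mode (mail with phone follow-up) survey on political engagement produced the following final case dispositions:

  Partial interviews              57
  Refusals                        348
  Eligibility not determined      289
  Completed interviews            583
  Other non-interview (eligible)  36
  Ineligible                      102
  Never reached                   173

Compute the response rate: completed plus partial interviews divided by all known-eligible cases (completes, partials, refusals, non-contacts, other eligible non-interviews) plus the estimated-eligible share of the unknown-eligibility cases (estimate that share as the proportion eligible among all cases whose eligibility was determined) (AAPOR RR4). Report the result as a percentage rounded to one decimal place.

43.7%

Numerator → 583 + 57 = 640
Eligible (known) → 583 + 57 + 348 + 173 + 36 = 1197
e = 1197 / (1197 + 102) = 1197 / 1299 = 0.9215
Eligible share of unknowns → 0.9215 × 289 = 266.31
Denom → 1197 + 266.31 = 1463.31
RR4 = 640 / 1463.31 = 0.4374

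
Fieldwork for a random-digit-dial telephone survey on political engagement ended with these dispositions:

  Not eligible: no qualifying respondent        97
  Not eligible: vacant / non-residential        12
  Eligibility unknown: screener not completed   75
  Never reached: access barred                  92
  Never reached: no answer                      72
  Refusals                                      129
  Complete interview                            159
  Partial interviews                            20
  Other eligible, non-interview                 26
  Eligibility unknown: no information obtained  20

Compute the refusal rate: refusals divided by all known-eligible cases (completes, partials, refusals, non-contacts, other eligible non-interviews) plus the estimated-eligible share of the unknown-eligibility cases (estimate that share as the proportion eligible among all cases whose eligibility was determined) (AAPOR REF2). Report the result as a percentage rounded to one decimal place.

Non-contacts = 72 + 92 = 164
Unknown eligibility = 75 + 20 = 95
Ineligible = 97 + 12 = 109
Numerator: 129
Eligible (known): 159 + 20 + 129 + 164 + 26 = 498
e = 498 / (498 + 109) = 498 / 607 = 0.8204
Estimated eligible among unknowns: 0.8204 × 95 = 77.94
Base: 498 + 77.94 = 575.94
REF2 = 129 / 575.94 = 0.2240

22.4%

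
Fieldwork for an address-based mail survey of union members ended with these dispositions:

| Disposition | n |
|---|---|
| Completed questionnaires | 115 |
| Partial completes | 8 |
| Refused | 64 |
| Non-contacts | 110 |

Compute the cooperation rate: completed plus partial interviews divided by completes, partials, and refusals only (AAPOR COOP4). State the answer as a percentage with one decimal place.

65.8%

Num → 115 + 8 = 123
Denominator → 115 + 8 + 64 = 187
COOP4 = 123 / 187 = 0.6578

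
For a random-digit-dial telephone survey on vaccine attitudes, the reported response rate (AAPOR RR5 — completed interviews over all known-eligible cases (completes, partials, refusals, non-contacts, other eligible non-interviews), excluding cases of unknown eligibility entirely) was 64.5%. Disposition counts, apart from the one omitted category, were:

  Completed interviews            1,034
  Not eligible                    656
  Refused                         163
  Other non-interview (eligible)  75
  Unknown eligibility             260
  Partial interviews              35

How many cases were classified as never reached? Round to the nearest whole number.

296

RR5 = 1034 / D = 0.645
D = 1034 / 0.645 = 1603.1
Remaining denominator categories sum to 1307
never reached = 1603.1 − 1307 ≈ 296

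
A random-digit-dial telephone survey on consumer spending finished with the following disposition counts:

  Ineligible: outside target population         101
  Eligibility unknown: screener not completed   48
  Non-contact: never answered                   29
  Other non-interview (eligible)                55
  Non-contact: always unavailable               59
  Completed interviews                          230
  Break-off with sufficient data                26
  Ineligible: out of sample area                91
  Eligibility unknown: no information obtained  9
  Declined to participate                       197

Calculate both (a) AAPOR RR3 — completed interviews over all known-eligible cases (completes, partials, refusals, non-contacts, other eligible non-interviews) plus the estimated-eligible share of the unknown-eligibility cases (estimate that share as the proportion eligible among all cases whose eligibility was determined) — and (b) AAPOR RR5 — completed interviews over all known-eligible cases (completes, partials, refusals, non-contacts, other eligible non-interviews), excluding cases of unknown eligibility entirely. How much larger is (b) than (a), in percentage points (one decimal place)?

2.6

Never reached = 29 + 59 = 88
Unknown eligibility = 48 + 9 = 57
Not eligible = 101 + 91 = 192
Top: 230
Known eligible: 230 + 26 + 197 + 88 + 55 = 596
e = 596 / (596 + 192) = 596 / 788 = 0.7563
Estimated eligible among unknowns: 0.7563 × 57 = 43.11
Base: 596 + 43.11 = 639.11
RR3 = 230 / 639.11 = 0.3599
Base: 230 + 26 + 197 + 88 + 55 = 596
RR5 = 230 / 596 = 0.3859
Difference = 38.59 − 35.99 = 2.60 percentage points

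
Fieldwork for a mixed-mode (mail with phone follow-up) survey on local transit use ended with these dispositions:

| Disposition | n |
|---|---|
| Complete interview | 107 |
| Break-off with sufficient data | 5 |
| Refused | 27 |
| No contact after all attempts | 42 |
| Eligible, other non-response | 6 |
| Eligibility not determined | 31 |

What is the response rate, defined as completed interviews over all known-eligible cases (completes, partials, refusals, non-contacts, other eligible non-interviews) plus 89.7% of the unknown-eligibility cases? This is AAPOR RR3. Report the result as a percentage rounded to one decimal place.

49.8%

Num: 107
Determined eligible: 107 + 5 + 27 + 42 + 6 = 187
e × U: 0.8970 × 31 = 27.81
Denominator: 187 + 27.81 = 214.81
RR3 = 107 / 214.81 = 0.4981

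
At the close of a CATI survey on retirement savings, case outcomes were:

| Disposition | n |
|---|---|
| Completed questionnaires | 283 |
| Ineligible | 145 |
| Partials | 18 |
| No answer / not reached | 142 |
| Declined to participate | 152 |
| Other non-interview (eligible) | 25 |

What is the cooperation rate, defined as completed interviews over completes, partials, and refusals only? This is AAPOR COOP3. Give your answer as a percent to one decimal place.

62.5%

Num = 283
Denom = 283 + 18 + 152 = 453
COOP3 = 283 / 453 = 0.6247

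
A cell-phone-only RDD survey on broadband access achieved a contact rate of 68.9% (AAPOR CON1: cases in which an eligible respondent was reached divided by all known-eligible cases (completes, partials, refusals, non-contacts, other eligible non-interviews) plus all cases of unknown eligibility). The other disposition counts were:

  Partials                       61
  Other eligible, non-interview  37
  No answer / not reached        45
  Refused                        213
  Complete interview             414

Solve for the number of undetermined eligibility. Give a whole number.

282

Numerator: 414 + 61 + 213 + 37 = 725
CON1 = 725 / D = 0.689
D = 725 / 0.689 = 1052.2
Remaining denominator categories sum to 770
undetermined eligibility = 1052.2 − 770 ≈ 282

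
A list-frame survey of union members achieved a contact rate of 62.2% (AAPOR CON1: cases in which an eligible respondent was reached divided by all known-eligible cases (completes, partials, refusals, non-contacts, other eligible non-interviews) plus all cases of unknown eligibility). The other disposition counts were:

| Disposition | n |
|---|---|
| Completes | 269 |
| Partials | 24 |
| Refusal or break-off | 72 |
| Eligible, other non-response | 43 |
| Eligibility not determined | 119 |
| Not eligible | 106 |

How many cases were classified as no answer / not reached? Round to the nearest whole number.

129

Top = 269 + 24 + 72 + 43 = 408
CON1 = 408 / D = 0.622
D = 408 / 0.622 = 655.9
Remaining denominator categories sum to 527
no answer / not reached = 655.9 − 527 ≈ 129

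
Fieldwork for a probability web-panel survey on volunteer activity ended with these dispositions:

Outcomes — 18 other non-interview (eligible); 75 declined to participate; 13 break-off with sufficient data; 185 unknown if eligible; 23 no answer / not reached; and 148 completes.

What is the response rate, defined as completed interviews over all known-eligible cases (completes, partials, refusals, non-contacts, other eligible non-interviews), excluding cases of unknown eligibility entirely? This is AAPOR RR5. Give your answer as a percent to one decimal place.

Numerator = 148
Base = 148 + 13 + 75 + 23 + 18 = 277
RR5 = 148 / 277 = 0.5343

53.4%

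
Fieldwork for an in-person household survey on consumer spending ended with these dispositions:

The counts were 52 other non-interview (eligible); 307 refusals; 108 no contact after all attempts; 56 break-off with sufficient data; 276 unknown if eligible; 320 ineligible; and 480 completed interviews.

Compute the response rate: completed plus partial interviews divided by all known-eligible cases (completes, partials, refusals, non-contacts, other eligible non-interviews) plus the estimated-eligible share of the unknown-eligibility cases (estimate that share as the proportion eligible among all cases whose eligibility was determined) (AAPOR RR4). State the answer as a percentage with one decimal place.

Numerator: 480 + 56 = 536
Determined eligible: 480 + 56 + 307 + 108 + 52 = 1003
e = 1003 / (1003 + 320) = 1003 / 1323 = 0.7581
e × U: 0.7581 × 276 = 209.24
Denom: 1003 + 209.24 = 1212.24
RR4 = 536 / 1212.24 = 0.4422

44.2%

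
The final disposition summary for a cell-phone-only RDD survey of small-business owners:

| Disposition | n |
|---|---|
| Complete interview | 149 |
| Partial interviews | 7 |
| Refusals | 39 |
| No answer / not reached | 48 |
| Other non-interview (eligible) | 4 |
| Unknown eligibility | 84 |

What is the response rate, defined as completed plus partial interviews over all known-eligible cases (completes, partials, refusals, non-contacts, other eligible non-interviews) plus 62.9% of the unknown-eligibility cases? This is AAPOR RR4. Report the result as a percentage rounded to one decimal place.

52.0%

Top → 149 + 7 = 156
Determined eligible → 149 + 7 + 39 + 48 + 4 = 247
Estimated eligible among unknowns → 0.6290 × 84 = 52.84
Base → 247 + 52.84 = 299.84
RR4 = 156 / 299.84 = 0.5203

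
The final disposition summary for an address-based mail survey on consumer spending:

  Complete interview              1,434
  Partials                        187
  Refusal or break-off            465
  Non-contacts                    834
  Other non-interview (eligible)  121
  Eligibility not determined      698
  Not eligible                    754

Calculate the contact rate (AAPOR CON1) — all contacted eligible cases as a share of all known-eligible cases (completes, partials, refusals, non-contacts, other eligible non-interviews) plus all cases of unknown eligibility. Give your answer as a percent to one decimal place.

Num → 1434 + 187 + 465 + 121 = 2207
Denominator → 1434 + 187 + 465 + 834 + 121 + 698 = 3739
CON1 = 2207 / 3739 = 0.5903

59.0%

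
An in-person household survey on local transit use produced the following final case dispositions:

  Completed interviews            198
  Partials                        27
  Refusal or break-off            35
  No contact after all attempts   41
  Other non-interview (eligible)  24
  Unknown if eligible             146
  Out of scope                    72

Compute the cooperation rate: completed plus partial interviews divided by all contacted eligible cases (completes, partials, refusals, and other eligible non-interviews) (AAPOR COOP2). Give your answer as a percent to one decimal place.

79.2%

Top: 198 + 27 = 225
Denominator: 198 + 27 + 35 + 24 = 284
COOP2 = 225 / 284 = 0.7923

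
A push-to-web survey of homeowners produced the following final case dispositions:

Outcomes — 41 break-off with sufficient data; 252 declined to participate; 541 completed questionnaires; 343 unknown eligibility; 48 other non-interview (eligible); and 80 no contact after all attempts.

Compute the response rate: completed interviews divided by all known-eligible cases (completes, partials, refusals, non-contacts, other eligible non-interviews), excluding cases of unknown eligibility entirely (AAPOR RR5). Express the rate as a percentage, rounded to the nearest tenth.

Top → 541
Denominator → 541 + 41 + 252 + 80 + 48 = 962
RR5 = 541 / 962 = 0.5624

56.2%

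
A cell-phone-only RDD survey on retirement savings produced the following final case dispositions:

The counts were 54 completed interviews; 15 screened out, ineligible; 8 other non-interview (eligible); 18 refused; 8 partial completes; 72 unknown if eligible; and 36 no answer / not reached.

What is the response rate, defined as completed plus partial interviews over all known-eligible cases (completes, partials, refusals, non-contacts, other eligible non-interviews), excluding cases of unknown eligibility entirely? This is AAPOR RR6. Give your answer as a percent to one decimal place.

Numerator: 54 + 8 = 62
Base: 54 + 8 + 18 + 36 + 8 = 124
RR6 = 62 / 124 = 0.5000

50.0%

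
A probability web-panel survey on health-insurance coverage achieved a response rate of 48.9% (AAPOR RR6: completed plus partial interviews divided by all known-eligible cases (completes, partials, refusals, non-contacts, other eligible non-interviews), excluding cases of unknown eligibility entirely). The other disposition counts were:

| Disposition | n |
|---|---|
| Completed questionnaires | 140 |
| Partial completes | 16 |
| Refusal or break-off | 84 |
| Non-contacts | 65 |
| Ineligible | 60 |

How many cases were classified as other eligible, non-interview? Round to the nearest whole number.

14

Top: 140 + 16 = 156
RR6 = 156 / D = 0.489
D = 156 / 0.489 = 319.0
Other denominator terms total 305
other eligible, non-interview = 319.0 − 305 ≈ 14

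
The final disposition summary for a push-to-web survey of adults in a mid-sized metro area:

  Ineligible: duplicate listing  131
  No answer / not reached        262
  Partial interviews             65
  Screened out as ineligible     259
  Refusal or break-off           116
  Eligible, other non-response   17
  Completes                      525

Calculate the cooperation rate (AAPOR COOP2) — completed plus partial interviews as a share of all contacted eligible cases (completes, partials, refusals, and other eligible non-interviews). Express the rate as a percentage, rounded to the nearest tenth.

Screened out, ineligible = 259 + 131 = 390
Num = 525 + 65 = 590
Base = 525 + 65 + 116 + 17 = 723
COOP2 = 590 / 723 = 0.8160

81.6%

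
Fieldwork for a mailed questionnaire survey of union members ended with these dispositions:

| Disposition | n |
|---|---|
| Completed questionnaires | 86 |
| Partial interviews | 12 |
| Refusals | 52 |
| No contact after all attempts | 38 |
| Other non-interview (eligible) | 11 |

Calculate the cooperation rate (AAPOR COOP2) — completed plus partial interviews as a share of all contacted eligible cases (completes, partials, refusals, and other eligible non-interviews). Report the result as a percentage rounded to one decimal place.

60.9%

Numerator → 86 + 12 = 98
Denom → 86 + 12 + 52 + 11 = 161
COOP2 = 98 / 161 = 0.6087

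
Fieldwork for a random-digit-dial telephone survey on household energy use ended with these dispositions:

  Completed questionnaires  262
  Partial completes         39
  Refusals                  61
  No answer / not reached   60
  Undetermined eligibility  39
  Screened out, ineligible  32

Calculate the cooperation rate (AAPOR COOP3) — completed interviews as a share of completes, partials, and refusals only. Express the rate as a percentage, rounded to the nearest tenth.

Numerator = 262
Denom = 262 + 39 + 61 = 362
COOP3 = 262 / 362 = 0.7238

72.4%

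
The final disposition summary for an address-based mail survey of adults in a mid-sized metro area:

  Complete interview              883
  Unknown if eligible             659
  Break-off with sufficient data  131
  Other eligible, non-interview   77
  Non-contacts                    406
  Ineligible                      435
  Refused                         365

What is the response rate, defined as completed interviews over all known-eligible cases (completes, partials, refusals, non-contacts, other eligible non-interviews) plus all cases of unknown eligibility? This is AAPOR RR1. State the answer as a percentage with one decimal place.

35.0%

Num: 883
Denominator: 883 + 131 + 365 + 406 + 77 + 659 = 2521
RR1 = 883 / 2521 = 0.3503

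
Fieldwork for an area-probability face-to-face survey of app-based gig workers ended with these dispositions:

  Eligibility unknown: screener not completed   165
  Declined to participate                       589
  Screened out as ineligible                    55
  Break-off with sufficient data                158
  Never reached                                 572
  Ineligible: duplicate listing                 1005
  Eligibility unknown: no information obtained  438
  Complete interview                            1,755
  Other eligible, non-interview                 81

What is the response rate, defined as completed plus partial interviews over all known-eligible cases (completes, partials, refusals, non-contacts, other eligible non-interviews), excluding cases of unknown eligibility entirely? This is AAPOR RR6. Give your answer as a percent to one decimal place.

Unknown if eligible = 165 + 438 = 603
Ineligible = 55 + 1005 = 1060
Top → 1755 + 158 = 1913
Denominator → 1755 + 158 + 589 + 572 + 81 = 3155
RR6 = 1913 / 3155 = 0.6063

60.6%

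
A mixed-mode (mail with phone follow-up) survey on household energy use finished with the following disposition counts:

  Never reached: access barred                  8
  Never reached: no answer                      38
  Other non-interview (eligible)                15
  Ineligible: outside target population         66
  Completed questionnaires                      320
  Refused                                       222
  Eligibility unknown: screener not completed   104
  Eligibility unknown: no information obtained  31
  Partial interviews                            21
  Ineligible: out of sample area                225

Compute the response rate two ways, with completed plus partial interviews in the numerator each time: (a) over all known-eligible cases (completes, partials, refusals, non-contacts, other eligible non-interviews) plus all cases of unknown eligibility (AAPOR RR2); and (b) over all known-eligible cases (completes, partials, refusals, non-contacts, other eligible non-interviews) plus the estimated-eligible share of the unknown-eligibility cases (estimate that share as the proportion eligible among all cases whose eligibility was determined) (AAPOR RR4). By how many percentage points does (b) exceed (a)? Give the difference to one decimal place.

Never reached = 38 + 8 = 46
Eligibility not determined = 104 + 31 = 135
Ineligible = 66 + 225 = 291
Num → 320 + 21 = 341
Denom → 320 + 21 + 222 + 46 + 15 + 135 = 759
RR2 = 341 / 759 = 0.4493
Known eligible → 320 + 21 + 222 + 46 + 15 = 624
e = 624 / (624 + 291) = 624 / 915 = 0.6820
e × U → 0.6820 × 135 = 92.07
Denom → 624 + 92.07 = 716.07
RR4 = 341 / 716.07 = 0.4762
Difference = 47.62 − 44.93 = 2.69 percentage points

2.7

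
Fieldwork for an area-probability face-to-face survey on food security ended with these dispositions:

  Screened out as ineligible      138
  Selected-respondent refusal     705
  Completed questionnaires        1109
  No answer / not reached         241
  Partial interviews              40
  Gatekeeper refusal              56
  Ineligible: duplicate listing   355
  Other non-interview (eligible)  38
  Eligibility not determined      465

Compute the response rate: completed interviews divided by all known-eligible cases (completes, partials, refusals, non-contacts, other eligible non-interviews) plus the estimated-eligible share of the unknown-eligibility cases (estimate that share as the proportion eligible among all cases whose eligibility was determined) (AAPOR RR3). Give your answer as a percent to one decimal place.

43.2%

Refusals = 56 + 705 = 761
Out of scope = 138 + 355 = 493
Numerator: 1109
Known eligible: 1109 + 40 + 761 + 241 + 38 = 2189
e = 2189 / (2189 + 493) = 2189 / 2682 = 0.8162
Eligible share of unknowns: 0.8162 × 465 = 379.53
Base: 2189 + 379.53 = 2568.53
RR3 = 1109 / 2568.53 = 0.4318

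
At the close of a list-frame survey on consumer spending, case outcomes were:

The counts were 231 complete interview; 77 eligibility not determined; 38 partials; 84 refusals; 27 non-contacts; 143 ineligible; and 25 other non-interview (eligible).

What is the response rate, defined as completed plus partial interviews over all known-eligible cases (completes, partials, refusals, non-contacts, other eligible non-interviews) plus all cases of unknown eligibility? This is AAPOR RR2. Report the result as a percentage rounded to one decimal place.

55.8%

Top: 231 + 38 = 269
Base: 231 + 38 + 84 + 27 + 25 + 77 = 482
RR2 = 269 / 482 = 0.5581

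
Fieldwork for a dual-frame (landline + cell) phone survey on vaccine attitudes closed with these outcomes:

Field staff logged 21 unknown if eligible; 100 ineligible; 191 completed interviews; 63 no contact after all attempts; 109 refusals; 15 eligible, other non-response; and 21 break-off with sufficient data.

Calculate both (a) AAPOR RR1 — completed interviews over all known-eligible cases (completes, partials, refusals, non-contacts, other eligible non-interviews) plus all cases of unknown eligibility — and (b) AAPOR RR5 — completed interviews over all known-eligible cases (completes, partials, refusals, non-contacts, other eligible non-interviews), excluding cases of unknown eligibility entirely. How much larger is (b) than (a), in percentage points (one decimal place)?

Num → 191
Denom → 191 + 21 + 109 + 63 + 15 + 21 = 420
RR1 = 191 / 420 = 0.4548
Denom → 191 + 21 + 109 + 63 + 15 = 399
RR5 = 191 / 399 = 0.4787
Difference = 47.87 − 45.48 = 2.39 percentage points

2.4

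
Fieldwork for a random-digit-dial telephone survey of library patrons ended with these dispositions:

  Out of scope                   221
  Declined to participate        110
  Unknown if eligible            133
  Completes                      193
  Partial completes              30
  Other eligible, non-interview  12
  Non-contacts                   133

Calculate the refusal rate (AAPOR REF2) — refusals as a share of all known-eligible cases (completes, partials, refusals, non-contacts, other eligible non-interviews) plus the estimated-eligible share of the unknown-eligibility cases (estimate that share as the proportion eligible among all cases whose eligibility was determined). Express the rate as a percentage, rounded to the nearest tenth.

19.3%

Top = 110
Determined eligible = 193 + 30 + 110 + 133 + 12 = 478
e = 478 / (478 + 221) = 478 / 699 = 0.6838
Estimated eligible among unknowns = 0.6838 × 133 = 90.95
Denominator = 478 + 90.95 = 568.95
REF2 = 110 / 568.95 = 0.1933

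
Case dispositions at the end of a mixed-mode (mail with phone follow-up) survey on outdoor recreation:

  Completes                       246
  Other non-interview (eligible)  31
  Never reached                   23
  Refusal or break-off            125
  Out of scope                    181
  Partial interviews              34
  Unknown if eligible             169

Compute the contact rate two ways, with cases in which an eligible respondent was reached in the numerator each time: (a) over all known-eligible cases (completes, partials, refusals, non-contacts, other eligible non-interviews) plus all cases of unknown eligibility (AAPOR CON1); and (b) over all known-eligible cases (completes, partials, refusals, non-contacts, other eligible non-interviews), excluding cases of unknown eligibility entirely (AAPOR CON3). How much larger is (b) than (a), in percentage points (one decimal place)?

25.6

Numerator = 246 + 34 + 125 + 31 = 436
Denom = 246 + 34 + 125 + 23 + 31 + 169 = 628
CON1 = 436 / 628 = 0.6943
Denom = 246 + 34 + 125 + 23 + 31 = 459
CON3 = 436 / 459 = 0.9499
Difference = 94.99 − 69.43 = 25.56 percentage points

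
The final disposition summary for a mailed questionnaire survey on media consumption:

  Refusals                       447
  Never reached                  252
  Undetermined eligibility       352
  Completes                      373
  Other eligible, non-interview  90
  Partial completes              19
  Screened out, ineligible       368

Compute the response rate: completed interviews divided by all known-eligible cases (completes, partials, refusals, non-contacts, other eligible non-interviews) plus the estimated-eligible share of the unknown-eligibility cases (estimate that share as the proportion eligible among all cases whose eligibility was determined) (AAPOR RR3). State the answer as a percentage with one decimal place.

25.7%

Num = 373
Known eligible = 373 + 19 + 447 + 252 + 90 = 1181
e = 1181 / (1181 + 368) = 1181 / 1549 = 0.7624
e × U = 0.7624 × 352 = 268.36
Base = 1181 + 268.36 = 1449.36
RR3 = 373 / 1449.36 = 0.2574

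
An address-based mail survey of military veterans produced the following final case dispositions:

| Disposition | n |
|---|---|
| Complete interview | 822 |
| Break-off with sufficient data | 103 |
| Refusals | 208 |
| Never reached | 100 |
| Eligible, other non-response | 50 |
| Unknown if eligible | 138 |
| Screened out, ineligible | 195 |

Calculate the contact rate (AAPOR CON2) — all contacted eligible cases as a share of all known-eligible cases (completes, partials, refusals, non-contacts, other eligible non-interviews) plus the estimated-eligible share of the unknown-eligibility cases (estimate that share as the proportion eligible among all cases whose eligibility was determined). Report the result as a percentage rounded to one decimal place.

Numerator → 822 + 103 + 208 + 50 = 1183
Known eligible → 822 + 103 + 208 + 100 + 50 = 1283
e = 1283 / (1283 + 195) = 1283 / 1478 = 0.8681
Eligible share of unknowns → 0.8681 × 138 = 119.80
Base → 1283 + 119.80 = 1402.80
CON2 = 1183 / 1402.80 = 0.8433

84.3%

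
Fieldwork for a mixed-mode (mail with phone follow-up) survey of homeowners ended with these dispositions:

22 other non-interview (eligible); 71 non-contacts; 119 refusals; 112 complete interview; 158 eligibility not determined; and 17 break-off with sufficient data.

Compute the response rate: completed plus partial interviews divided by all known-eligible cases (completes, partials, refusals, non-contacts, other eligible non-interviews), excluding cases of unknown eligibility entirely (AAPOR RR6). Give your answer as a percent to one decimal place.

Num: 112 + 17 = 129
Base: 112 + 17 + 119 + 71 + 22 = 341
RR6 = 129 / 341 = 0.3783

37.8%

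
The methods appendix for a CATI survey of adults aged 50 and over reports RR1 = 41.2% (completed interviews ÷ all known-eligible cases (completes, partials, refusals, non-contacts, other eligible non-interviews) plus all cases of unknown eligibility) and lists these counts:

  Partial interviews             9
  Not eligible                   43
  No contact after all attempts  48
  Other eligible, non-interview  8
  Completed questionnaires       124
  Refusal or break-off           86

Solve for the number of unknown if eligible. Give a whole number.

RR1 = 124 / D = 0.412
D = 124 / 0.412 = 301.0
Other denominator terms total 275
unknown if eligible = 301.0 − 275 ≈ 26

26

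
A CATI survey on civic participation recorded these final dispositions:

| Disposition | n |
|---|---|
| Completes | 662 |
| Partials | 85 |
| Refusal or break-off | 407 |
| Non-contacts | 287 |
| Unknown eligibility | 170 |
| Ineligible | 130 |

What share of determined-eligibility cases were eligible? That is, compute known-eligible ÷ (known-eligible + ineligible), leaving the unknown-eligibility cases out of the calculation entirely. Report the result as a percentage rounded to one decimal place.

Known eligible → 662 + 85 + 407 + 287 = 1441
e = 1441 / (1441 + 130) = 1441 / 1571 = 0.9173

91.7%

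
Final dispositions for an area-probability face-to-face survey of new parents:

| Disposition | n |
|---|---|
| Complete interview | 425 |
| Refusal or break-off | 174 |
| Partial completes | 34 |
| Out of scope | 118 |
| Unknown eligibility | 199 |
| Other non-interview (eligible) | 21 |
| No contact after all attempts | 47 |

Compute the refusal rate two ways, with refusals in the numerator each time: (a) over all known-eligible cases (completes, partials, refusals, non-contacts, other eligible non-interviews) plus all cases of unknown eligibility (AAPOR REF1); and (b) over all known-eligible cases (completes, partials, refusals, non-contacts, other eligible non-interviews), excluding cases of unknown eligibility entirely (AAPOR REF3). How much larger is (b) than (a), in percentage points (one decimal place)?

Top: 174
Base: 425 + 34 + 174 + 47 + 21 + 199 = 900
REF1 = 174 / 900 = 0.1933
Base: 425 + 34 + 174 + 47 + 21 = 701
REF3 = 174 / 701 = 0.2482
Difference = 24.82 − 19.33 = 5.49 percentage points

5.5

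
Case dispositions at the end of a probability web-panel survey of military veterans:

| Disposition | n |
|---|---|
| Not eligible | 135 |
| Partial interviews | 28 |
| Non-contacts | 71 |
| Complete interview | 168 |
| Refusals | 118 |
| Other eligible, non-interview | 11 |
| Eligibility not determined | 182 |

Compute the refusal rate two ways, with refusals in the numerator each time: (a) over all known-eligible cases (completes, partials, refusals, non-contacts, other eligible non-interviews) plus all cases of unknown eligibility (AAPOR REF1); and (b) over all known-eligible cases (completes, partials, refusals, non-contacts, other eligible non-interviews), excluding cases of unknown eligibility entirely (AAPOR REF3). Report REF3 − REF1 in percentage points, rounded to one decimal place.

Num: 118
Denominator: 168 + 28 + 118 + 71 + 11 + 182 = 578
REF1 = 118 / 578 = 0.2042
Denominator: 168 + 28 + 118 + 71 + 11 = 396
REF3 = 118 / 396 = 0.2980
Difference = 29.80 − 20.42 = 9.38 percentage points

9.4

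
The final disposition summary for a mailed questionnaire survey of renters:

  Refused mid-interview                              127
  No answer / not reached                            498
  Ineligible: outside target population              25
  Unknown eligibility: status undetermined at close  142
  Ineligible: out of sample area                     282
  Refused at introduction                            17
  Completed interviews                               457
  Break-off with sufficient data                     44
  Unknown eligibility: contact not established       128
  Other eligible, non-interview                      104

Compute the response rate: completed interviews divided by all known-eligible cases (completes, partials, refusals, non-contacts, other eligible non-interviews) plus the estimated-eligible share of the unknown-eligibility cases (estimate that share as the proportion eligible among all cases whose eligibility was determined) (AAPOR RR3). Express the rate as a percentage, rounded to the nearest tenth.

Refusal or break-off = 17 + 127 = 144
Eligibility not determined = 128 + 142 = 270
Screened out, ineligible = 25 + 282 = 307
Numerator → 457
Known eligible → 457 + 44 + 144 + 498 + 104 = 1247
e = 1247 / (1247 + 307) = 1247 / 1554 = 0.8024
Estimated eligible among unknowns → 0.8024 × 270 = 216.65
Base → 1247 + 216.65 = 1463.65
RR3 = 457 / 1463.65 = 0.3122

31.2%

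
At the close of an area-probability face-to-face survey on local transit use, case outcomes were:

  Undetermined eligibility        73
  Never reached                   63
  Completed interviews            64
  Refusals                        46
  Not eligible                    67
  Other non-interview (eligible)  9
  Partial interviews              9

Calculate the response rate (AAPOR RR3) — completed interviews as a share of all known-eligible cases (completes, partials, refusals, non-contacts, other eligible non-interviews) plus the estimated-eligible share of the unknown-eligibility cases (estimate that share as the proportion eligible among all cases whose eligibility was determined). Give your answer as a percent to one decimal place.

26.1%

Top: 64
Determined eligible: 64 + 9 + 46 + 63 + 9 = 191
e = 191 / (191 + 67) = 191 / 258 = 0.7403
Estimated eligible among unknowns: 0.7403 × 73 = 54.04
Denom: 191 + 54.04 = 245.04
RR3 = 64 / 245.04 = 0.2612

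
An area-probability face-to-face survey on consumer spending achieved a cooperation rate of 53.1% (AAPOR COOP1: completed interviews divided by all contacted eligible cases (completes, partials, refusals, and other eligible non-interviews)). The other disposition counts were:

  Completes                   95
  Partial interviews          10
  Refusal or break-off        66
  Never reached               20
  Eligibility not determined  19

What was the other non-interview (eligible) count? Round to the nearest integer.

COOP1 = 95 / D = 0.531
D = 95 / 0.531 = 178.9
Rest of base = 171
other non-interview (eligible) = 178.9 − 171 ≈ 8

8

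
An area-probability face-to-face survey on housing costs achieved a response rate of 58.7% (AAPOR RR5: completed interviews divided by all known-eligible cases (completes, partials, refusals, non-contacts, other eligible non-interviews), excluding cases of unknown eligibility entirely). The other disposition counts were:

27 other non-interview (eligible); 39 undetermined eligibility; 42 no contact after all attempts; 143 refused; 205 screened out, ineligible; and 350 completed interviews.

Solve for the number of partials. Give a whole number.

RR5 = 350 / D = 0.587
D = 350 / 0.587 = 596.3
Rest of base = 562
partials = 596.3 − 562 ≈ 34

34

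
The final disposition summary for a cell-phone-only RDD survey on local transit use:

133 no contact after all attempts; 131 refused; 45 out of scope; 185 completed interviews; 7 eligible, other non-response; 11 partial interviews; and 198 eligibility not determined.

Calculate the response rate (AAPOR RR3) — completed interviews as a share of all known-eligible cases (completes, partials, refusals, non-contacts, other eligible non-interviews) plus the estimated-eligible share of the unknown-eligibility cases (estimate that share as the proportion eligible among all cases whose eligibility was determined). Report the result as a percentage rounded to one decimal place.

Top → 185
Known eligible → 185 + 11 + 131 + 133 + 7 = 467
e = 467 / (467 + 45) = 467 / 512 = 0.9121
Estimated eligible among unknowns → 0.9121 × 198 = 180.60
Denom → 467 + 180.60 = 647.60
RR3 = 185 / 647.60 = 0.2857

28.6%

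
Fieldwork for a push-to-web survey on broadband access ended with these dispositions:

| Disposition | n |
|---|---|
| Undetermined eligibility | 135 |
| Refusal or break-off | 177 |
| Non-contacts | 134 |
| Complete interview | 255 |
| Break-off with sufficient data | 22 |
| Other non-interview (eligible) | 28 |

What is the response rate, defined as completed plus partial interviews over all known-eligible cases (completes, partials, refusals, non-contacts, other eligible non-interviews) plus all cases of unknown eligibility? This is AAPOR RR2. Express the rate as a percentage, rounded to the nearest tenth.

Num: 255 + 22 = 277
Base: 255 + 22 + 177 + 134 + 28 + 135 = 751
RR2 = 277 / 751 = 0.3688

36.9%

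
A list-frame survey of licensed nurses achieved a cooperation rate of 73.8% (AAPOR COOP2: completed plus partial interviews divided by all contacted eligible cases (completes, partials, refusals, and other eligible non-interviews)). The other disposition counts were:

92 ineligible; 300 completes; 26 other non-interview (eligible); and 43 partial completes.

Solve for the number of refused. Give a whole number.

96

Numerator: 300 + 43 = 343
COOP2 = 343 / D = 0.738
D = 343 / 0.738 = 464.8
Other denominator terms total 369
refused = 464.8 − 369 ≈ 96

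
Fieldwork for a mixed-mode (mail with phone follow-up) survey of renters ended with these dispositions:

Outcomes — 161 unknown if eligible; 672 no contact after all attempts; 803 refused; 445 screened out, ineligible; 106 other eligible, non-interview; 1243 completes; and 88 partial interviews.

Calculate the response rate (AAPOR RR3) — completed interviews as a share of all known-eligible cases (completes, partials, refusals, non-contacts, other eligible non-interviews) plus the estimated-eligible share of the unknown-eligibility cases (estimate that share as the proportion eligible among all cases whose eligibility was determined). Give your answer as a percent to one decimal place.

40.7%

Top → 1243
Determined eligible → 1243 + 88 + 803 + 672 + 106 = 2912
e = 2912 / (2912 + 445) = 2912 / 3357 = 0.8674
Eligible share of unknowns → 0.8674 × 161 = 139.65
Denom → 2912 + 139.65 = 3051.65
RR3 = 1243 / 3051.65 = 0.4073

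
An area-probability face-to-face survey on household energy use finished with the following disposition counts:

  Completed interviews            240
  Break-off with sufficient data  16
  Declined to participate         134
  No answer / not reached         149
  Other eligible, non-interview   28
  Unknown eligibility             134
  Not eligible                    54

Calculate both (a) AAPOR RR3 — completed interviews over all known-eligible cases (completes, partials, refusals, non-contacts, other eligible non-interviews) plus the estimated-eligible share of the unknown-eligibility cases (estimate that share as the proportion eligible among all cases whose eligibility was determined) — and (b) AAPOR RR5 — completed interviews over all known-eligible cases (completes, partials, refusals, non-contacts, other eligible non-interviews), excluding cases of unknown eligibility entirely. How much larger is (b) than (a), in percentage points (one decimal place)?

Top: 240
Determined eligible: 240 + 16 + 134 + 149 + 28 = 567
e = 567 / (567 + 54) = 567 / 621 = 0.9130
e × U: 0.9130 × 134 = 122.34
Denom: 567 + 122.34 = 689.34
RR3 = 240 / 689.34 = 0.3482
Denom: 240 + 16 + 134 + 149 + 28 = 567
RR5 = 240 / 567 = 0.4233
Difference = 42.33 − 34.82 = 7.51 percentage points

7.5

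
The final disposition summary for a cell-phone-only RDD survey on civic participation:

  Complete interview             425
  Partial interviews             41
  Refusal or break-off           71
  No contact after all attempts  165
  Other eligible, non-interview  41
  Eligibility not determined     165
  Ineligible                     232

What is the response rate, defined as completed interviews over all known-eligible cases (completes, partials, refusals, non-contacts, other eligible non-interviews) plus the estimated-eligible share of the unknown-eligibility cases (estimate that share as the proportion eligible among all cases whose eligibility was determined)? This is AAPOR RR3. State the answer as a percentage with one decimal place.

48.9%

Numerator: 425
Known eligible: 425 + 41 + 71 + 165 + 41 = 743
e = 743 / (743 + 232) = 743 / 975 = 0.7621
e × U: 0.7621 × 165 = 125.75
Base: 743 + 125.75 = 868.75
RR3 = 425 / 868.75 = 0.4892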